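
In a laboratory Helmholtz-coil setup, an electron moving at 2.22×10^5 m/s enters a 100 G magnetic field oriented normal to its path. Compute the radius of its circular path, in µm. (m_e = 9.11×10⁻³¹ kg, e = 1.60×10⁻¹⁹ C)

The magnetic force provides the centripetal force: qvB = mv²/r, so r = mv/(qB).
r = (9.11×10^-31 kg)(2.22×10^5 m/s) / [(1×1.60×10^-19 C)(0.0100 T)] = 1.26×10^-4 m.

r ≈ 126 µm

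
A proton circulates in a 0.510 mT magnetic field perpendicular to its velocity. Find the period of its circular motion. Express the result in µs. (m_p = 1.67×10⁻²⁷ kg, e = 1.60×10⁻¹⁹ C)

T ≈ 129 µs

The cyclotron period is independent of speed: T = 2πm/(qB).
T = 2π(1.67×10^-27) / [(1×1.60×10^-19)(5.10×10^-4)] = 1.29×10^-4 s.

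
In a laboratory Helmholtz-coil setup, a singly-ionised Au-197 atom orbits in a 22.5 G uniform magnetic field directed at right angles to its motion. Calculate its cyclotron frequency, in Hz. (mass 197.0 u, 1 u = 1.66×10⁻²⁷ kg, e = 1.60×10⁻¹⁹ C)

f = qB/(2πm) = (1×1.60×10^-19)(2.25×10^-3) / [2π(3.27×10^-25)] = 175 Hz.

f ≈ 175 Hz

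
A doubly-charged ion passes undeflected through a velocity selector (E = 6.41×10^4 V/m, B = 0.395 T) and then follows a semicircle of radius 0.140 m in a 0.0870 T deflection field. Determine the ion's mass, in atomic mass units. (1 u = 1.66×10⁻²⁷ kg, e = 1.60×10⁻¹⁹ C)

m ≈ 14.5 u

v = E/B₁ = 1.62×10^5 m/s.
From r = mv/(qB₂), m = qB₂r/v = (2×1.60×10^-19)(0.0870)(0.140) / (1.62×10^5) = 2.40×10^-26 kg.
In atomic mass units: m = 2.40×10^-26 / 1.66×10^-27 = 14.5 u.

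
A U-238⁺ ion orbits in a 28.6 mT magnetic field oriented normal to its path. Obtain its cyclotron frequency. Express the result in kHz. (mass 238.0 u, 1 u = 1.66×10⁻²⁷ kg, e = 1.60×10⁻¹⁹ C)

f = qB/(2πm) = (1×1.60×10^-19)(0.0286) / [2π(3.95×10^-25)] = 1840 Hz.

f ≈ 1.84 kHz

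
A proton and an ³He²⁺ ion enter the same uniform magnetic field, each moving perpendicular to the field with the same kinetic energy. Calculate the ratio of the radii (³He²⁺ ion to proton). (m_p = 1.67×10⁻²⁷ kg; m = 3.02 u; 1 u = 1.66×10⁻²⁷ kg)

r = √(2mK)/(qB) ⇒ at equal K, r ∝ √m/q.
r_{³He²⁺ ion}/r_{proton} = 0.866.

ratio ≈ 0.866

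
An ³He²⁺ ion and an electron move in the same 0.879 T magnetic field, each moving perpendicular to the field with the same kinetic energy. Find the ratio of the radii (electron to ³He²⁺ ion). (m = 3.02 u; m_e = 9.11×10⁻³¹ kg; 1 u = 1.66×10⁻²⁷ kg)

ratio ≈ 0.0270

r = √(2mK)/(qB) ⇒ at equal K, r ∝ √m/q.
r_{electron}/r_{³He²⁺ ion} = 0.0270.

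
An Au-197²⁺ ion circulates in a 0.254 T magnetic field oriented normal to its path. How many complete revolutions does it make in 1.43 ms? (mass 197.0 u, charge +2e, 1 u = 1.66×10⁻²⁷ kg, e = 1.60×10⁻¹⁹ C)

N = 56

T = 2πm/(qB) = 2π(3.2702×10^-25) / [(2×1.60×10^-19)(0.254)] = 2.5280×10^-5 s.
N = t/T = 1.43×10^-3 / 2.5280×10^-5 ≈ 56.57, so 56 complete revolutions.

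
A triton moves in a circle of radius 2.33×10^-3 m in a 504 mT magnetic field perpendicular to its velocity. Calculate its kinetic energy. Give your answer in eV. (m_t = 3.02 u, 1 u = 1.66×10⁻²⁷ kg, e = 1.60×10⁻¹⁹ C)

K ≈ 22.0 eV

v = qBr/m = (1×1.60×10^-19)(0.504)(2.33×10^-3) / (5.01×10^-27) = 3.75×10^4 m/s.
K = ½mv² = 0.5·(5.01×10^-27)·(3.75×10^4)² = 3.52×10^-18 J = 22.0 eV.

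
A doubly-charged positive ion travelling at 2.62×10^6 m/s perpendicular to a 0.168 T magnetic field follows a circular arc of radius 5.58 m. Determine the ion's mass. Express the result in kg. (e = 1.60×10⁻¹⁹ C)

m ≈ 1.14×10^-25 kg

qvB = mv²/r ⇒ m = qBr/v.
m = (2×1.60×10^-19)(0.168)(5.58) / (2.62×10^6) = 1.14×10^-25 kg.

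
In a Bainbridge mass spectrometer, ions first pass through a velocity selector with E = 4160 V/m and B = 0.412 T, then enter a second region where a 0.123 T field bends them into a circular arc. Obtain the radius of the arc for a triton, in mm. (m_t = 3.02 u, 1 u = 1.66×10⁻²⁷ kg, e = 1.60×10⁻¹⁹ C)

The selector passes v = E/B = 4160/0.412 = 1.01×10^4 m/s.
In the deflection region, r = mv/(qB₂) = (5.01×10^-27)(1.01×10^4) / [(1×1.60×10^-19)(0.123)] = 2.57×10^-3 m.

r ≈ 2.57 mm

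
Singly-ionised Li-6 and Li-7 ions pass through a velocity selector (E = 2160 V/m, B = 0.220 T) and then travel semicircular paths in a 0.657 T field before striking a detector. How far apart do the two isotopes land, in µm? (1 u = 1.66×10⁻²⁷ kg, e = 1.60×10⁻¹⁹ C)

Δd ≈ 310 µm

Both emerge at v = E/B₁ = 9820 m/s.
r = mv/(qB₂), so r₁ = 9.303×10^-4 m and r₂ = 1.085×10^-3 m, giving Δr = 1.55×10^-4 m.
After a semicircle each ion lands a diameter 2r from the entry slit, so the separation is 2Δr = 3.10×10^-4 m.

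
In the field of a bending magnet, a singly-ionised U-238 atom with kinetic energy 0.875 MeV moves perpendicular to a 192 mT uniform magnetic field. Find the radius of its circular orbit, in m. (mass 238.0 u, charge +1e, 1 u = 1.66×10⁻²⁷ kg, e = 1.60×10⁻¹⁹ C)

Convert the energy: K = 0.875 MeV = 1.40×10^-13 J.
v = √(2K/m) = √(2·1.40×10^-13/3.95×10^-25) = 8.42×10^5 m/s.
r = mv/(qB) = (3.95×10^-25)(8.42×10^5) / [(1×1.60×10^-19)(0.192)] = 10.8 m.

r ≈ 10.8 m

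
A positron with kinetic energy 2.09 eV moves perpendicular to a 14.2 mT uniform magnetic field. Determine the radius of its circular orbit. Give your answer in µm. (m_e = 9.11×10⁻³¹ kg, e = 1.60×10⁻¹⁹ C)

Convert the energy: K = 2.09 eV = 3.34×10^-19 J.
v = √(2K/m) = √(2·3.34×10^-19/9.11×10^-31) = 8.57×10^5 m/s.
r = mv/(qB) = (9.11×10^-31)(8.57×10^5) / [(1×1.60×10^-19)(0.0142)] = 3.44×10^-4 m.

r ≈ 344 µm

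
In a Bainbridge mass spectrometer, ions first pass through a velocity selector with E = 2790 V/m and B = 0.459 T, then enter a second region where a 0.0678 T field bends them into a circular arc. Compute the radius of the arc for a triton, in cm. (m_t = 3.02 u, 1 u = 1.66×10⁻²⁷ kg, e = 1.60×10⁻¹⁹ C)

r ≈ 0.281 cm

The selector passes v = E/B = 2790/0.459 = 6080 m/s.
In the deflection region, r = mv/(qB₂) = (5.01×10^-27)(6080) / [(1×1.60×10^-19)(0.0678)] = 2.81×10^-3 m.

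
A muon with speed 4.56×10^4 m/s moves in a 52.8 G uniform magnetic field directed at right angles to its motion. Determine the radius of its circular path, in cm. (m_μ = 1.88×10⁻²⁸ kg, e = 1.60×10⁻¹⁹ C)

The magnetic force provides the centripetal force: qvB = mv²/r, so r = mv/(qB).
r = (1.88×10^-28 kg)(4.56×10^4 m/s) / [(1×1.60×10^-19 C)(5.28×10^-3 T)] = 0.0101 m.

r ≈ 1.01 cm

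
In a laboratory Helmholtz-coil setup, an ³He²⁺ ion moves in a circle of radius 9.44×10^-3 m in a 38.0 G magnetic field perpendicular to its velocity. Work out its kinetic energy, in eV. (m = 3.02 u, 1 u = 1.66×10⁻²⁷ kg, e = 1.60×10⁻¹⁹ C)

v = qBr/m = (2×1.60×10^-19)(3.80×10^-3)(9.44×10^-3) / (5.01×10^-27) = 2290 m/s.
K = ½mv² = 0.5·(5.01×10^-27)·(2290)² = 1.31×10^-20 J = 0.0821 eV.

K ≈ 0.0821 eV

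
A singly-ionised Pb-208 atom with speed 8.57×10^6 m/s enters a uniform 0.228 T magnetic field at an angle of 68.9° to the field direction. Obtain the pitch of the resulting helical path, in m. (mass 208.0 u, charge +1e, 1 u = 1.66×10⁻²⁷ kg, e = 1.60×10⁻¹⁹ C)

pitch ≈ 183 m

The velocity component along B is v∥ = v cos68.9° = 3.09×10^6 m/s.
The cyclotron period T = 2πm/(qB) = 5.95×10^-5 s is set by m, q, B alone.
Pitch = v∥·T = (3.09×10^6)(5.95×10^-5) = 183 m.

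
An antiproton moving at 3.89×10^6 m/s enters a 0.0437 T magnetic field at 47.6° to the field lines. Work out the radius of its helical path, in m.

r ≈ 0.686 m

Only the perpendicular component v⊥ = v sin47.6° = 2.87×10^6 m/s is bent by the field.
r = m v⊥ /(qB) = (1.67×10^-27)(2.87×10^6) / [(1×1.60×10^-19)(0.0437)] = 0.686 m.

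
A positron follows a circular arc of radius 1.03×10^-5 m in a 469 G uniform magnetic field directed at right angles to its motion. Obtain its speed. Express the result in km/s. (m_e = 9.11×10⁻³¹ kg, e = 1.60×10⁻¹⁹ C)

From qvB = mv²/r, v = qBr/m.
v = (1×1.60×10^-19)(0.0469)(1.03×10^-5) / (9.11×10^-31) = 8.48×10^4 m/s.

v ≈ 84.8 km/s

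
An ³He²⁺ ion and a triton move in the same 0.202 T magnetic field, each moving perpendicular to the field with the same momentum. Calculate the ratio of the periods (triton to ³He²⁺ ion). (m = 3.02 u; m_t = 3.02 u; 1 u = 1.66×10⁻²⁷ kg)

T = 2πm/(qB) is independent of speed, so T₂/T₁ = (m₂/q₂)/(m₁/q₁).
T_{triton}/T_{³He²⁺ ion} = (5.01×10^-27/1e) / (5.01×10^-27/2e) = 2.00.

ratio ≈ 2.00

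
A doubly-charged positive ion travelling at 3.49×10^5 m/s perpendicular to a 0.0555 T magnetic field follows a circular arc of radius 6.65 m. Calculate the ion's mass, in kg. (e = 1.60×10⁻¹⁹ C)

qvB = mv²/r ⇒ m = qBr/v.
m = (2×1.60×10^-19)(0.0555)(6.65) / (3.49×10^5) = 3.38×10^-25 kg.

m ≈ 3.38×10^-25 kg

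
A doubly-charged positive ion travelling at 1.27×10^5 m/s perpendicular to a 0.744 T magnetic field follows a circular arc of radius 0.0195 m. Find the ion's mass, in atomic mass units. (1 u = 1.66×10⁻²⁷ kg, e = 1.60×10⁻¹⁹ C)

m ≈ 22.0 u

qvB = mv²/r ⇒ m = qBr/v.
m = (2×1.60×10^-19)(0.744)(0.0195) / (1.27×10^5) = 3.66×10^-26 kg = 22.0 u.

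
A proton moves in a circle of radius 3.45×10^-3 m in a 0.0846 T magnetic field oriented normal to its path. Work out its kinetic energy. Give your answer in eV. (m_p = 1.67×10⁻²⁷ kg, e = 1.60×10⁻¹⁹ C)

v = qBr/m = (1×1.60×10^-19)(0.0846)(3.45×10^-3) / (1.67×10^-27) = 2.80×10^4 m/s.
K = ½mv² = 0.5·(1.67×10^-27)·(2.80×10^4)² = 6.53×10^-19 J = 4.08 eV.

K ≈ 4.08 eV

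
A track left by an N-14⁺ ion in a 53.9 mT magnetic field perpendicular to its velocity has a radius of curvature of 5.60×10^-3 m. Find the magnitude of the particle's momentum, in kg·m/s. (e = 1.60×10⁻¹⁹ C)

Since qvB = mv²/r, the momentum p = mv = qBr.
p = (1×1.60×10^-19)(0.0539)(5.60×10^-3) = 4.83×10^-23 kg·m/s.

p ≈ 4.83×10^-23 kg·m/s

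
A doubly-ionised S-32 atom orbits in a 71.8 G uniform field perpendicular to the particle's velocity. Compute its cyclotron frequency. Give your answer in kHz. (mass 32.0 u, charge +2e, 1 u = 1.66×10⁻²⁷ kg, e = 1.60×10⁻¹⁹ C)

f ≈ 6.88 kHz

f = qB/(2πm) = (2×1.60×10^-19)(7.18×10^-3) / [2π(5.31×10^-26)] = 6880 Hz.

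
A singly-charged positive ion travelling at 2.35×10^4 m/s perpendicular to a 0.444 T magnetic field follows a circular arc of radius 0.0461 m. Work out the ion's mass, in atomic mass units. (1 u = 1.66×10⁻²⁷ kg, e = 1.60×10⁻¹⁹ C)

m ≈ 84.0 u

qvB = mv²/r ⇒ m = qBr/v.
m = (1×1.60×10^-19)(0.444)(0.0461) / (2.35×10^4) = 1.39×10^-25 kg = 84.0 u.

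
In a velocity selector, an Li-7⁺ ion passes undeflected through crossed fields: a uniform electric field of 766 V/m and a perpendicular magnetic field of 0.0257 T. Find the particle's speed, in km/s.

v ≈ 29.8 km/s

For zero net force, qE = qvB, so v = E/B.
v = (766) / (0.0257) = 2.98×10^4 m/s.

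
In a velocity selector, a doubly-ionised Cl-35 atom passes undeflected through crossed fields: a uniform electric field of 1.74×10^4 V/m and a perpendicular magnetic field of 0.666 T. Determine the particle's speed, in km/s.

v ≈ 26.1 km/s

For zero net force, qE = qvB, so v = E/B.
v = (1.74×10^4) / (0.666) = 2.61×10^4 m/s.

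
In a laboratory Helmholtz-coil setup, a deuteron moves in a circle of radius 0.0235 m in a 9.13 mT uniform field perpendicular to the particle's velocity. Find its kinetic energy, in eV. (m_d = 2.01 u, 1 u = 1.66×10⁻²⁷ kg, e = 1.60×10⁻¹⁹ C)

K ≈ 1.10 eV

v = qBr/m = (1×1.60×10^-19)(9.13×10^-3)(0.0235) / (3.34×10^-27) = 1.03×10^4 m/s.
K = ½mv² = 0.5·(3.34×10^-27)·(1.03×10^4)² = 1.77×10^-19 J = 1.10 eV.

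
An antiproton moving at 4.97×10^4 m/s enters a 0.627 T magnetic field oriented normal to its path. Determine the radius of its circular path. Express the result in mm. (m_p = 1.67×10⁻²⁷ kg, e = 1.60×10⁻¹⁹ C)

r ≈ 0.827 mm

The magnetic force provides the centripetal force: qvB = mv²/r, so r = mv/(qB).
r = (1.67×10^-27 kg)(4.97×10^4 m/s) / [(1×1.60×10^-19 C)(0.627 T)] = 8.27×10^-4 m.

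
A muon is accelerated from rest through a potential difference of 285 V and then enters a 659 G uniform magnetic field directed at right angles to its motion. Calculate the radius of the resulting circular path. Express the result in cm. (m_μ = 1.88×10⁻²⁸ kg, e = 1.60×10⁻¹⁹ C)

r ≈ 1.24 cm

The kinetic energy gained is K = qV = (1×1.60×10^-19)(285) = 4.56×10^-17 J.
v = √(2K/m) = 6.96×10^5 m/s.
r = mv/(qB) = (1.88×10^-28)(6.96×10^5) / [(1×1.60×10^-19)(0.0659)] = 0.0124 m.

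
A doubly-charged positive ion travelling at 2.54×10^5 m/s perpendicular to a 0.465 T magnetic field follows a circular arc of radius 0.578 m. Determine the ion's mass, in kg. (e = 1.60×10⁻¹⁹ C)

m ≈ 3.39×10^-25 kg

qvB = mv²/r ⇒ m = qBr/v.
m = (2×1.60×10^-19)(0.465)(0.578) / (2.54×10^5) = 3.39×10^-25 kg.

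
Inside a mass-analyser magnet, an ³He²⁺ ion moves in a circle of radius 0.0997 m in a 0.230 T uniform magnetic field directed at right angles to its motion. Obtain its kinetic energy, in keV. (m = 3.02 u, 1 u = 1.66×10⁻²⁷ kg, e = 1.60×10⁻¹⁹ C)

K ≈ 33.6 keV

v = qBr/m = (2×1.60×10^-19)(0.230)(0.0997) / (5.01×10^-27) = 1.46×10^6 m/s.
K = ½mv² = 0.5·(5.01×10^-27)·(1.46×10^6)² = 5.37×10^-15 J = 33.6 keV.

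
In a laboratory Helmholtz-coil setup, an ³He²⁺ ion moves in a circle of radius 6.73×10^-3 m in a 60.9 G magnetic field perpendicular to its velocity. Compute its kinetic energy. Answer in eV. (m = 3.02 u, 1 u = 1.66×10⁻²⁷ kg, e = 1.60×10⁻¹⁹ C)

v = qBr/m = (2×1.60×10^-19)(6.09×10^-3)(6.73×10^-3) / (5.01×10^-27) = 2620 m/s.
K = ½mv² = 0.5·(5.01×10^-27)·(2620)² = 1.72×10^-20 J = 0.107 eV.

K ≈ 0.107 eV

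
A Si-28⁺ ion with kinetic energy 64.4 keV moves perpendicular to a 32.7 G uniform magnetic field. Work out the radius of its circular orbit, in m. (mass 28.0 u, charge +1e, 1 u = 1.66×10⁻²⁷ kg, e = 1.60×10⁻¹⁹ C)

r ≈ 59.2 m

Convert the energy: K = 64.4 keV = 1.03×10^-14 J.
v = √(2K/m) = √(2·1.03×10^-14/4.65×10^-26) = 6.66×10^5 m/s.
r = mv/(qB) = (4.65×10^-26)(6.66×10^5) / [(1×1.60×10^-19)(3.27×10^-3)] = 59.2 m.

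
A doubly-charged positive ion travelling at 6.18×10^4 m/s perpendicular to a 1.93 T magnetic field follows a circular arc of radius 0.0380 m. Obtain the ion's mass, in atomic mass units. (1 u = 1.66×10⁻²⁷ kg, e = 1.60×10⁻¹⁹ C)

m ≈ 229 u

qvB = mv²/r ⇒ m = qBr/v.
m = (2×1.60×10^-19)(1.93)(0.0380) / (6.18×10^4) = 3.80×10^-25 kg = 229 u.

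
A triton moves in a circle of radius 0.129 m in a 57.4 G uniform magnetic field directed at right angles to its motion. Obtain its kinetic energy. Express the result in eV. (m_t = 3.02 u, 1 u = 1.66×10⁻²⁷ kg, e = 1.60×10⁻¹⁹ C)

v = qBr/m = (1×1.60×10^-19)(5.74×10^-3)(0.129) / (5.01×10^-27) = 2.36×10^4 m/s.
K = ½mv² = 0.5·(5.01×10^-27)·(2.36×10^4)² = 1.40×10^-18 J = 8.75 eV.

K ≈ 8.75 eV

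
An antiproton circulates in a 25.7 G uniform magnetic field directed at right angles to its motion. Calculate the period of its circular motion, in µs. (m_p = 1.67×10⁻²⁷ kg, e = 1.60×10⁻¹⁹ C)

T ≈ 25.5 µs

The cyclotron period is independent of speed: T = 2πm/(qB).
T = 2π(1.67×10^-27) / [(1×1.60×10^-19)(2.57×10^-3)] = 2.55×10^-5 s.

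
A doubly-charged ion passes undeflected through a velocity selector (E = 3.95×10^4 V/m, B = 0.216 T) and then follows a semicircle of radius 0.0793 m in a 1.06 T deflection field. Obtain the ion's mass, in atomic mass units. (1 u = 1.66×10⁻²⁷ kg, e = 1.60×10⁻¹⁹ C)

m ≈ 88.6 u

v = E/B₁ = 1.83×10^5 m/s.
From r = mv/(qB₂), m = qB₂r/v = (2×1.60×10^-19)(1.06)(0.0793) / (1.83×10^5) = 1.47×10^-25 kg.
In atomic mass units: m = 1.47×10^-25 / 1.66×10^-27 = 88.6 u.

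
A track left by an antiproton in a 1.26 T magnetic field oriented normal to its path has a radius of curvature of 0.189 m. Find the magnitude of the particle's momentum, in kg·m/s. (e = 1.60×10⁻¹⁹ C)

Since qvB = mv²/r, the momentum p = mv = qBr.
p = (1×1.60×10^-19)(1.26)(0.189) = 3.81×10^-20 kg·m/s.

p ≈ 3.81×10^-20 kg·m/s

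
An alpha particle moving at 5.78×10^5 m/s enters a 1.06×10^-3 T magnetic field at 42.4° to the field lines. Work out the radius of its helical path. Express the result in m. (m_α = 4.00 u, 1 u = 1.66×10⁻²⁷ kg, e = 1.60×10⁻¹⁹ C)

Only the perpendicular component v⊥ = v sin42.4° = 3.90×10^5 m/s is bent by the field.
r = m v⊥ /(qB) = (6.64×10^-27)(3.90×10^5) / [(2×1.60×10^-19)(1.06×10^-3)] = 7.63 m.

r ≈ 7.63 m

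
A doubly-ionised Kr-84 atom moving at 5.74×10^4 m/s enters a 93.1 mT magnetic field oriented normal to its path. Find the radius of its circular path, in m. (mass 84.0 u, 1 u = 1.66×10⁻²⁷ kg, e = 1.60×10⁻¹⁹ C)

r ≈ 0.269 m

The magnetic force provides the centripetal force: qvB = mv²/r, so r = mv/(qB).
r = (1.39×10^-25 kg)(5.74×10^4 m/s) / [(2×1.60×10^-19 C)(0.0931 T)] = 0.269 m.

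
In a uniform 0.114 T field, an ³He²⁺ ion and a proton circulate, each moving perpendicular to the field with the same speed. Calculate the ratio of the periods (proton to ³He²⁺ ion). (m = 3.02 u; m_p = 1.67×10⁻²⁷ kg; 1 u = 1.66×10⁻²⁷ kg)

T = 2πm/(qB) is independent of speed, so T₂/T₁ = (m₂/q₂)/(m₁/q₁).
T_{proton}/T_{³He²⁺ ion} = (1.67×10^-27/1e) / (5.01×10^-27/2e) = 0.666.

ratio ≈ 0.666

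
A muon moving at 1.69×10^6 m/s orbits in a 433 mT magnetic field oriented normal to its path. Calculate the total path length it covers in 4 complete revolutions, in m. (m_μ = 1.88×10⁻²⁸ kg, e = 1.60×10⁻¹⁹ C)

r = mv/(qB) = 4.59×10^-3 m, so one revolution covers 2πr = 0.0288 m.
In 4 revolutions: L = 4·2πr = 0.115 m.

L ≈ 0.115 m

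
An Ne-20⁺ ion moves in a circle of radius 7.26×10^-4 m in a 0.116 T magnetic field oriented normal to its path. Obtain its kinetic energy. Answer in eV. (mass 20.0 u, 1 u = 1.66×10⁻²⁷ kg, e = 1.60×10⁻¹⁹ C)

K ≈ 0.0171 eV

v = qBr/m = (1×1.60×10^-19)(0.116)(7.26×10^-4) / (3.32×10^-26) = 406 m/s.
K = ½mv² = 0.5·(3.32×10^-26)·(406)² = 2.73×10^-21 J = 0.0171 eV.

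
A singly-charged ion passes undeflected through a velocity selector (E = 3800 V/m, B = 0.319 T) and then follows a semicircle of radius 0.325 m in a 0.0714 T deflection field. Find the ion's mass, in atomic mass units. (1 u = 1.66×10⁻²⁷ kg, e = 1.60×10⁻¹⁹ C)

v = E/B₁ = 1.19×10^4 m/s.
From r = mv/(qB₂), m = qB₂r/v = (1×1.60×10^-19)(0.0714)(0.325) / (1.19×10^4) = 3.12×10^-25 kg.
In atomic mass units: m = 3.12×10^-25 / 1.66×10^-27 = 188 u.

m ≈ 188 u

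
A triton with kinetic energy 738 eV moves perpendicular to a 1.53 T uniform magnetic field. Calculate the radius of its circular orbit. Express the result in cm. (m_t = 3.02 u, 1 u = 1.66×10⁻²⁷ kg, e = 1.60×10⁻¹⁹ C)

Convert the energy: K = 738 eV = 1.18×10^-16 J.
v = √(2K/m) = √(2·1.18×10^-16/5.01×10^-27) = 2.17×10^5 m/s.
r = mv/(qB) = (5.01×10^-27)(2.17×10^5) / [(1×1.60×10^-19)(1.53)] = 4.44×10^-3 m.

r ≈ 0.444 cm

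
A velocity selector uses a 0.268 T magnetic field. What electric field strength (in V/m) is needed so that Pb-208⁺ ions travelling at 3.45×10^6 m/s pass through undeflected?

qE = qvB ⇒ E = vB = (3.45×10^6)(0.268) = 9.25×10^5 V/m.

E ≈ 9.25×10^5 V/m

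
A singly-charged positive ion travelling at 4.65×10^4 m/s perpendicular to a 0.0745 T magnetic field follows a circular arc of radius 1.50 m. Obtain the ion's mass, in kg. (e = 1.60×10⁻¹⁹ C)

qvB = mv²/r ⇒ m = qBr/v.
m = (1×1.60×10^-19)(0.0745)(1.50) / (4.65×10^4) = 3.85×10^-25 kg.

m ≈ 3.85×10^-25 kg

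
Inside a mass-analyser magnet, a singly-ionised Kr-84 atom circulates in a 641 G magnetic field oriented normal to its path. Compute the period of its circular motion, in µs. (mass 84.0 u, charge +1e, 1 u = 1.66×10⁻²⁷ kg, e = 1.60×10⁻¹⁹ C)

The cyclotron period is independent of speed: T = 2πm/(qB).
T = 2π(1.39×10^-25) / [(1×1.60×10^-19)(0.0641)] = 8.54×10^-5 s.

T ≈ 85.4 µs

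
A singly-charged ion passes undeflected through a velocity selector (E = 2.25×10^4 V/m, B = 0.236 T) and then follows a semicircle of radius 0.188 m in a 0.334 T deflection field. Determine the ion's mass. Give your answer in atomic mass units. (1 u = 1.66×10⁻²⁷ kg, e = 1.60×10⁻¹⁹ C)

v = E/B₁ = 9.53×10^4 m/s.
From r = mv/(qB₂), m = qB₂r/v = (1×1.60×10^-19)(0.334)(0.188) / (9.53×10^4) = 1.05×10^-25 kg.
In atomic mass units: m = 1.05×10^-25 / 1.66×10^-27 = 63.5 u.

m ≈ 63.5 u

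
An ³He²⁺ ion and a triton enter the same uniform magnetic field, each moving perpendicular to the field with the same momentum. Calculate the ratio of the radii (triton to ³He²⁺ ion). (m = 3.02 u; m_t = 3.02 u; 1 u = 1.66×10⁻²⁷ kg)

r = p/(qB) ⇒ at equal p, r ∝ 1/q.
r_{triton}/r_{³He²⁺ ion} = 2.00.

ratio ≈ 2.00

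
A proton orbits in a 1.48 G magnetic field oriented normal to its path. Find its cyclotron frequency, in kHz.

f ≈ 2.26 kHz

f = qB/(2πm) = (1×1.60×10^-19)(1.48×10^-4) / [2π(1.67×10^-27)] = 2260 Hz.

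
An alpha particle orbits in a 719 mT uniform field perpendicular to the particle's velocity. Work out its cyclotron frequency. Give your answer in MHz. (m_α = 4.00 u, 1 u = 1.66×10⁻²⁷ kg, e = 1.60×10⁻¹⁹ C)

f = qB/(2πm) = (2×1.60×10^-19)(0.719) / [2π(6.64×10^-27)] = 5.51×10^6 Hz.

f ≈ 5.51 MHz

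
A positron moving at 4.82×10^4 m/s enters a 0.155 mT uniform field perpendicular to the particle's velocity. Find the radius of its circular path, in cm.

r ≈ 0.177 cm

The magnetic force provides the centripetal force: qvB = mv²/r, so r = mv/(qB).
r = (9.11×10^-31 kg)(4.82×10^4 m/s) / [(1×1.60×10^-19 C)(1.55×10^-4 T)] = 1.77×10^-3 m.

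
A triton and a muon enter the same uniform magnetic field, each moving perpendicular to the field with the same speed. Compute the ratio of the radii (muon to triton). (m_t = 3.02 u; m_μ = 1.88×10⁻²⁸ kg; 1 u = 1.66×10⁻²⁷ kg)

ratio ≈ 0.0375

r = mv/(qB) ⇒ at equal v, r ∝ m/q.
r_{muon}/r_{triton} = 0.0375.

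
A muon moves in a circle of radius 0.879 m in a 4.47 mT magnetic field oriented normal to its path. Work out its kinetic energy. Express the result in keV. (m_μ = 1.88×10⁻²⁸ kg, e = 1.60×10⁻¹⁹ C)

v = qBr/m = (1×1.60×10^-19)(4.47×10^-3)(0.879) / (1.88×10^-28) = 3.34×10^6 m/s.
K = ½mv² = 0.5·(1.88×10^-28)·(3.34×10^6)² = 1.05×10^-15 J = 6.57 keV.

K ≈ 6.57 keV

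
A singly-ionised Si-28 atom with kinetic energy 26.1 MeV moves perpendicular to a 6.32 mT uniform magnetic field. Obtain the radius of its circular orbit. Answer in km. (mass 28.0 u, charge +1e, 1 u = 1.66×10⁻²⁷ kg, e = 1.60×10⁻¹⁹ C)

Convert the energy: K = 26.1 MeV = 4.18×10^-12 J.
v = √(2K/m) = √(2·4.18×10^-12/4.65×10^-26) = 1.34×10^7 m/s.
r = mv/(qB) = (4.65×10^-26)(1.34×10^7) / [(1×1.60×10^-19)(6.32×10^-3)] = 616 m.

r ≈ 0.616 km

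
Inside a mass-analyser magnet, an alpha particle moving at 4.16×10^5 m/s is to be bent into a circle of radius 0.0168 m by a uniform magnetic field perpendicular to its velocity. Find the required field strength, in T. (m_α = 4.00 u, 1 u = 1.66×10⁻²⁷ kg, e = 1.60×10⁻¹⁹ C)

B ≈ 0.514 T

qvB = mv²/r gives B = mv/(qr).
B = (6.64×10^-27)(4.16×10^5) / [(2×1.60×10^-19)(0.0168)] = 0.514 T.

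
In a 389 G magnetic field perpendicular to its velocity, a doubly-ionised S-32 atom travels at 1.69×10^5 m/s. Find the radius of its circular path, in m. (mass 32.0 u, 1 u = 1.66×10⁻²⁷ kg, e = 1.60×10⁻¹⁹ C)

r ≈ 0.721 m

The magnetic force provides the centripetal force: qvB = mv²/r, so r = mv/(qB).
r = (5.31×10^-26 kg)(1.69×10^5 m/s) / [(2×1.60×10^-19 C)(0.0389 T)] = 0.721 m.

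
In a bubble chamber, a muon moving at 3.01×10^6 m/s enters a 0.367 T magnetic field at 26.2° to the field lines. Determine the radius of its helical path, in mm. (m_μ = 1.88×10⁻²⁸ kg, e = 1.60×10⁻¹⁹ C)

r ≈ 4.25 mm

Only the perpendicular component v⊥ = v sin26.2° = 1.33×10^6 m/s is bent by the field.
r = m v⊥ /(qB) = (1.88×10^-28)(1.33×10^6) / [(1×1.60×10^-19)(0.367)] = 4.25×10^-3 m.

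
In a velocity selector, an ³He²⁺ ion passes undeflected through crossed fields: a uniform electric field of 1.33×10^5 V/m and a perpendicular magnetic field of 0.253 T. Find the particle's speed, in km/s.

For zero net force, qE = qvB, so v = E/B.
v = (1.33×10^5) / (0.253) = 5.26×10^5 m/s.

v ≈ 526 km/s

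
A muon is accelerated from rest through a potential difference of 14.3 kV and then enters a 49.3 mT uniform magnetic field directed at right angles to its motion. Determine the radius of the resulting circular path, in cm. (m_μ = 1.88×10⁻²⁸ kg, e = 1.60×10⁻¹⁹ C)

The kinetic energy gained is K = qV = (1×1.60×10^-19)(1.43×10^4) = 2.29×10^-15 J.
v = √(2K/m) = 4.93×10^6 m/s.
r = mv/(qB) = (1.88×10^-28)(4.93×10^6) / [(1×1.60×10^-19)(0.0493)] = 0.118 m.

r ≈ 11.8 cm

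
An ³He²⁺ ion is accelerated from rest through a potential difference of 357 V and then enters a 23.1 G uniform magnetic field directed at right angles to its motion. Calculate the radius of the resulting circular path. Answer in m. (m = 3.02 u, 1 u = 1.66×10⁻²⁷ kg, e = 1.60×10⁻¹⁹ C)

The kinetic energy gained is K = qV = (2×1.60×10^-19)(357) = 1.14×10^-16 J.
v = √(2K/m) = 2.13×10^5 m/s.
r = mv/(qB) = (5.01×10^-27)(2.13×10^5) / [(2×1.60×10^-19)(2.31×10^-3)] = 1.45 m.

r ≈ 1.45 m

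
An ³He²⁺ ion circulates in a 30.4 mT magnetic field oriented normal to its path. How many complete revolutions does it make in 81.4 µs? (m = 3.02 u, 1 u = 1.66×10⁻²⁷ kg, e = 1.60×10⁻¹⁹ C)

T = 2πm/(qB) = 2π(5.0132×10^-27) / [(2×1.60×10^-19)(0.0304)] = 3.2380×10^-6 s.
N = t/T = 8.14×10^-5 / 3.2380×10^-6 ≈ 25.14, so 25 complete revolutions.

N = 25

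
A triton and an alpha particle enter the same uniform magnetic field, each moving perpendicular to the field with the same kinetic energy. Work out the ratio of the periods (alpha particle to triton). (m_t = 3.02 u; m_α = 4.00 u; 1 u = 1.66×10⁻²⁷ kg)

ratio ≈ 0.662

T = 2πm/(qB) is independent of speed, so T₂/T₁ = (m₂/q₂)/(m₁/q₁).
T_{alpha particle}/T_{triton} = (6.64×10^-27/2e) / (5.01×10^-27/1e) = 0.662.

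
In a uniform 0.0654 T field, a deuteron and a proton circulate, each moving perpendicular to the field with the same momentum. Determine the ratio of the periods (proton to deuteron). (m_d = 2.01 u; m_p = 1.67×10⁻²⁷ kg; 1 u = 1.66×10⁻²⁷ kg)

ratio ≈ 0.501

T = 2πm/(qB) is independent of speed, so T₂/T₁ = (m₂/q₂)/(m₁/q₁).
T_{proton}/T_{deuteron} = (1.67×10^-27/1e) / (3.34×10^-27/1e) = 0.501.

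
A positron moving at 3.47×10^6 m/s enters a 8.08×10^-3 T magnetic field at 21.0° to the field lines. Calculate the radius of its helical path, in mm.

r ≈ 0.876 mm

Only the perpendicular component v⊥ = v sin21.0° = 1.24×10^6 m/s is bent by the field.
r = m v⊥ /(qB) = (9.11×10^-31)(1.24×10^6) / [(1×1.60×10^-19)(8.08×10^-3)] = 8.76×10^-4 m.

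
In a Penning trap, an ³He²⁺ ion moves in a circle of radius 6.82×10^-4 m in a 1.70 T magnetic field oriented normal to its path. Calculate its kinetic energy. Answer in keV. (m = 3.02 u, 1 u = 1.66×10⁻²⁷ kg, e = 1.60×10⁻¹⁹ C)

K ≈ 0.0858 keV

v = qBr/m = (2×1.60×10^-19)(1.70)(6.82×10^-4) / (5.01×10^-27) = 7.40×10^4 m/s.
K = ½mv² = 0.5·(5.01×10^-27)·(7.40×10^4)² = 1.37×10^-17 J = 0.0858 keV.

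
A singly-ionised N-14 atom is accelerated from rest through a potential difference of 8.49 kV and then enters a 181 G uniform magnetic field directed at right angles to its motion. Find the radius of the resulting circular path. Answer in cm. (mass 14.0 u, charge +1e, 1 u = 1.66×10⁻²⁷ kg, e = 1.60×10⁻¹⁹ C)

The kinetic energy gained is K = qV = (1×1.60×10^-19)(8490) = 1.36×10^-15 J.
v = √(2K/m) = 3.42×10^5 m/s.
r = mv/(qB) = (2.32×10^-26)(3.42×10^5) / [(1×1.60×10^-19)(0.0181)] = 2.74 m.

r ≈ 274 cm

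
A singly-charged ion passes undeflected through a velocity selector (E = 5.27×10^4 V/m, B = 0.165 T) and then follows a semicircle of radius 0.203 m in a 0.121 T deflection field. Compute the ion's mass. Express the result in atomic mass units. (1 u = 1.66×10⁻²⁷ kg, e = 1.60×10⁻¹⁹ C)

m ≈ 7.41 u

v = E/B₁ = 3.19×10^5 m/s.
From r = mv/(qB₂), m = qB₂r/v = (1×1.60×10^-19)(0.121)(0.203) / (3.19×10^5) = 1.23×10^-26 kg.
In atomic mass units: m = 1.23×10^-26 / 1.66×10^-27 = 7.41 u.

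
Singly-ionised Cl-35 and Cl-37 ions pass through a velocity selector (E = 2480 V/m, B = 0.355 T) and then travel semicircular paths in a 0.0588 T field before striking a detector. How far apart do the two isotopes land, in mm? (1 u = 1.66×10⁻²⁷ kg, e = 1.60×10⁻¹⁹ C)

Both emerge at v = E/B₁ = 6990 m/s.
r = mv/(qB₂), so r₁ = 0.04314 m and r₂ = 0.04561 m, giving Δr = 2.47×10^-3 m.
After a semicircle each ion lands a diameter 2r from the entry slit, so the separation is 2Δr = 4.93×10^-3 m.

Δd ≈ 4.93 mm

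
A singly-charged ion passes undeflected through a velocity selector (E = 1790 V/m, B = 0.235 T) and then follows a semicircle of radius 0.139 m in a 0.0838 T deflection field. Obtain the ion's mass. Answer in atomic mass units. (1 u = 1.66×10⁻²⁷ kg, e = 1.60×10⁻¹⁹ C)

m ≈ 147 u

v = E/B₁ = 7620 m/s.
From r = mv/(qB₂), m = qB₂r/v = (1×1.60×10^-19)(0.0838)(0.139) / (7620) = 2.45×10^-25 kg.
In atomic mass units: m = 2.45×10^-25 / 1.66×10^-27 = 147 u.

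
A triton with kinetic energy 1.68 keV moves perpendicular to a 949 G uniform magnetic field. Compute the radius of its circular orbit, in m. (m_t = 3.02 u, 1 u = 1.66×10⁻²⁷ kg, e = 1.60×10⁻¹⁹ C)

r ≈ 0.108 m

Convert the energy: K = 1.68 keV = 2.69×10^-16 J.
v = √(2K/m) = √(2·2.69×10^-16/5.01×10^-27) = 3.27×10^5 m/s.
r = mv/(qB) = (5.01×10^-27)(3.27×10^5) / [(1×1.60×10^-19)(0.0949)] = 0.108 m.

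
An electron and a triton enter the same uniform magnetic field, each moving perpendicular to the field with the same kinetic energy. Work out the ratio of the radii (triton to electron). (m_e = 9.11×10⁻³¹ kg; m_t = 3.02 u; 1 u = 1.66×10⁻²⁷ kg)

ratio ≈ 74.2

r = √(2mK)/(qB) ⇒ at equal K, r ∝ √m/q.
r_{triton}/r_{electron} = 74.2.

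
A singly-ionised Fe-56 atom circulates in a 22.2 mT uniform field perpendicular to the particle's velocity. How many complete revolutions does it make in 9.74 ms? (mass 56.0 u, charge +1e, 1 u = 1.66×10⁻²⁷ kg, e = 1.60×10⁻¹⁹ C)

N = 59

T = 2πm/(qB) = 2π(9.296×10^-26) / [(1×1.60×10^-19)(0.0222)] = 1.6444×10^-4 s.
N = t/T = 9.74×10^-3 / 1.6444×10^-4 ≈ 59.23, so 59 complete revolutions.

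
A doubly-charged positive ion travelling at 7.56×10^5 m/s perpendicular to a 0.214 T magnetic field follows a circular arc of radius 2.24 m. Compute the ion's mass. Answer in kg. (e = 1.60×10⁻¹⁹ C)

qvB = mv²/r ⇒ m = qBr/v.
m = (2×1.60×10^-19)(0.214)(2.24) / (7.56×10^5) = 2.03×10^-25 kg.

m ≈ 2.03×10^-25 kg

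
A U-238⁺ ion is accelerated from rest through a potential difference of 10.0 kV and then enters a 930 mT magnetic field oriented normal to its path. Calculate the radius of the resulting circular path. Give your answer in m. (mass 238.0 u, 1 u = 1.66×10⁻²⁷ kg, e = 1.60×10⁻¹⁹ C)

The kinetic energy gained is K = qV = (1×1.60×10^-19)(1.00×10^4) = 1.60×10^-15 J.
v = √(2K/m) = 9.00×10^4 m/s.
r = mv/(qB) = (3.95×10^-25)(9.00×10^4) / [(1×1.60×10^-19)(0.930)] = 0.239 m.

r ≈ 0.239 m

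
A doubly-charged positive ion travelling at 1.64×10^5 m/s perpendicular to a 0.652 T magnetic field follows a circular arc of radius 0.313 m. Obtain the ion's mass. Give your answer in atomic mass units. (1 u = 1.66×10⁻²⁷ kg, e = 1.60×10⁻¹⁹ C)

qvB = mv²/r ⇒ m = qBr/v.
m = (2×1.60×10^-19)(0.652)(0.313) / (1.64×10^5) = 3.98×10^-25 kg = 240 u.

m ≈ 240 u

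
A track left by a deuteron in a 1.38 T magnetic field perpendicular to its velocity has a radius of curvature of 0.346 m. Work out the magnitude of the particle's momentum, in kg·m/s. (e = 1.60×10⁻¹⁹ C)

Since qvB = mv²/r, the momentum p = mv = qBr.
p = (1×1.60×10^-19)(1.38)(0.346) = 7.64×10^-20 kg·m/s.

p ≈ 7.64×10^-20 kg·m/s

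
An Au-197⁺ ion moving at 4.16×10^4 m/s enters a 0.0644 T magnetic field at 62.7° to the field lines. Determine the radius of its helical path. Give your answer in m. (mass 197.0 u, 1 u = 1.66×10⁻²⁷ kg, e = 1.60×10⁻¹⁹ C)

Only the perpendicular component v⊥ = v sin62.7° = 3.70×10^4 m/s is bent by the field.
r = m v⊥ /(qB) = (3.27×10^-25)(3.70×10^4) / [(1×1.60×10^-19)(0.0644)] = 1.17 m.

r ≈ 1.17 m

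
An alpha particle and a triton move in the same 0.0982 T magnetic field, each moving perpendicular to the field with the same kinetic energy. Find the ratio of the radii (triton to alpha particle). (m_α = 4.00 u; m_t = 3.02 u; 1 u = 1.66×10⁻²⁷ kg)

r = √(2mK)/(qB) ⇒ at equal K, r ∝ √m/q.
r_{triton}/r_{alpha particle} = 1.74.

ratio ≈ 1.74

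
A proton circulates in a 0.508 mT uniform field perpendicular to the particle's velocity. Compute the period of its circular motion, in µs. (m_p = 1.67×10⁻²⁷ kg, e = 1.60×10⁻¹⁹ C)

The cyclotron period is independent of speed: T = 2πm/(qB).
T = 2π(1.67×10^-27) / [(1×1.60×10^-19)(5.08×10^-4)] = 1.29×10^-4 s.

T ≈ 129 µs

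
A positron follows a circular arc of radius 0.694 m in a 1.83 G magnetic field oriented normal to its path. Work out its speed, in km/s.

v ≈ 22300 km/s

From qvB = mv²/r, v = qBr/m.
v = (1×1.60×10^-19)(1.83×10^-4)(0.694) / (9.11×10^-31) = 2.23×10^7 m/s.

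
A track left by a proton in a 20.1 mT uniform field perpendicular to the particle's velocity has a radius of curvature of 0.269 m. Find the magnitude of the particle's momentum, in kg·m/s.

p ≈ 8.65×10^-22 kg·m/s

Since qvB = mv²/r, the momentum p = mv = qBr.
p = (1×1.60×10^-19)(0.0201)(0.269) = 8.65×10^-22 kg·m/s.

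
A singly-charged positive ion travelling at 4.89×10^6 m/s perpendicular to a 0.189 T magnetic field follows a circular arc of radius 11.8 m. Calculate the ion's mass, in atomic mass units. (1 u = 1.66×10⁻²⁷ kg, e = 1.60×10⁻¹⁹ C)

m ≈ 44.0 u

qvB = mv²/r ⇒ m = qBr/v.
m = (1×1.60×10^-19)(0.189)(11.8) / (4.89×10^6) = 7.30×10^-26 kg = 44.0 u.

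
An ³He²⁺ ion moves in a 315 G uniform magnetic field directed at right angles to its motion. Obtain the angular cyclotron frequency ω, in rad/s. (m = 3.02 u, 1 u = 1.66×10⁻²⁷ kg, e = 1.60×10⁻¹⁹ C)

ω ≈ 2.01×10^6 rad/s

ω = qB/m = (2×1.60×10^-19)(0.0315) / (5.01×10^-27) = 2.01×10^6 rad/s.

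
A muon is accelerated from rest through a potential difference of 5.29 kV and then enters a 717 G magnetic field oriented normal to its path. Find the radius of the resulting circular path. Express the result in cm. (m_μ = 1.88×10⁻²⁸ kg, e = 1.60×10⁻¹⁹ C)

The kinetic energy gained is K = qV = (1×1.60×10^-19)(5290) = 8.46×10^-16 J.
v = √(2K/m) = 3.00×10^6 m/s.
r = mv/(qB) = (1.88×10^-28)(3.00×10^6) / [(1×1.60×10^-19)(0.0717)] = 0.0492 m.

r ≈ 4.92 cm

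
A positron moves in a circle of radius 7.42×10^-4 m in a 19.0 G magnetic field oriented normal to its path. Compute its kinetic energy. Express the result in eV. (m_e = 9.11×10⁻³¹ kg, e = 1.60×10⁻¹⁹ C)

v = qBr/m = (1×1.60×10^-19)(1.90×10^-3)(7.42×10^-4) / (9.11×10^-31) = 2.48×10^5 m/s.
K = ½mv² = 0.5·(9.11×10^-31)·(2.48×10^5)² = 2.79×10^-20 J = 0.175 eV.

K ≈ 0.175 eV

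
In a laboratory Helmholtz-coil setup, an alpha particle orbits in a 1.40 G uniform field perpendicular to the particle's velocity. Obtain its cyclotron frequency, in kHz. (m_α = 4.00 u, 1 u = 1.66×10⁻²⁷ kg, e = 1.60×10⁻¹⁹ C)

f = qB/(2πm) = (2×1.60×10^-19)(1.40×10^-4) / [2π(6.64×10^-27)] = 1070 Hz.

f ≈ 1.07 kHz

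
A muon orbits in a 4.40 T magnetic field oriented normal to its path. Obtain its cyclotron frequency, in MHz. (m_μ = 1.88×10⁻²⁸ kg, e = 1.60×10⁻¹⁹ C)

f ≈ 596 MHz

f = qB/(2πm) = (1×1.60×10^-19)(4.40) / [2π(1.88×10^-28)] = 5.96×10^8 Hz.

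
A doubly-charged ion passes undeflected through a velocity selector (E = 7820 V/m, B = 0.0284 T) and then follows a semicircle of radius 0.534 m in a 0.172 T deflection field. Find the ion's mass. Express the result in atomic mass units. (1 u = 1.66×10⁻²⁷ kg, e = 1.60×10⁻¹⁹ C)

v = E/B₁ = 2.75×10^5 m/s.
From r = mv/(qB₂), m = qB₂r/v = (2×1.60×10^-19)(0.172)(0.534) / (2.75×10^5) = 1.07×10^-25 kg.
In atomic mass units: m = 1.07×10^-25 / 1.66×10^-27 = 64.3 u.

m ≈ 64.3 u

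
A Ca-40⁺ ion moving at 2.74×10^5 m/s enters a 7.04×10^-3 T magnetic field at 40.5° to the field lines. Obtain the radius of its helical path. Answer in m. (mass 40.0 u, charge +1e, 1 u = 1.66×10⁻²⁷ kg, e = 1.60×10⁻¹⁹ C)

Only the perpendicular component v⊥ = v sin40.5° = 1.78×10^5 m/s is bent by the field.
r = m v⊥ /(qB) = (6.64×10^-26)(1.78×10^5) / [(1×1.60×10^-19)(7.04×10^-3)] = 10.5 m.

r ≈ 10.5 m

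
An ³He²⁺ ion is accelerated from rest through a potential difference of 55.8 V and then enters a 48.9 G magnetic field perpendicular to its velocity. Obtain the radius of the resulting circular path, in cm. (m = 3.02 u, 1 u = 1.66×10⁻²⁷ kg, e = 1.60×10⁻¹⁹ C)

The kinetic energy gained is K = qV = (2×1.60×10^-19)(55.8) = 1.79×10^-17 J.
v = √(2K/m) = 8.44×10^4 m/s.
r = mv/(qB) = (5.01×10^-27)(8.44×10^4) / [(2×1.60×10^-19)(4.89×10^-3)] = 0.270 m.

r ≈ 27.0 cm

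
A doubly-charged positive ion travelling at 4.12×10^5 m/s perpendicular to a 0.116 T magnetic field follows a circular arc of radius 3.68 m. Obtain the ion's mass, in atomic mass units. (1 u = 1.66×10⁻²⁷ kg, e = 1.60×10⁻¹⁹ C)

m ≈ 200 u

qvB = mv²/r ⇒ m = qBr/v.
m = (2×1.60×10^-19)(0.116)(3.68) / (4.12×10^5) = 3.32×10^-25 kg = 200 u.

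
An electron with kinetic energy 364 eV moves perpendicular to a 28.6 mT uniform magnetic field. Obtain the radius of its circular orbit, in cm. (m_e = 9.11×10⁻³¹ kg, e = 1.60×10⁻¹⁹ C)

Convert the energy: K = 364 eV = 5.82×10^-17 J.
v = √(2K/m) = √(2·5.82×10^-17/9.11×10^-31) = 1.13×10^7 m/s.
r = mv/(qB) = (9.11×10^-31)(1.13×10^7) / [(1×1.60×10^-19)(0.0286)] = 2.25×10^-3 m.

r ≈ 0.225 cm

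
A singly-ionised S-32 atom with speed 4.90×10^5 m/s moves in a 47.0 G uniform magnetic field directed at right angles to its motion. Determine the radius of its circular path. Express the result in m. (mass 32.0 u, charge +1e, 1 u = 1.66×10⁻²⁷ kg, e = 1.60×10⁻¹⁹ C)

r ≈ 34.6 m

The magnetic force provides the centripetal force: qvB = mv²/r, so r = mv/(qB).
r = (5.31×10^-26 kg)(4.90×10^5 m/s) / [(1×1.60×10^-19 C)(4.70×10^-3 T)] = 34.6 m.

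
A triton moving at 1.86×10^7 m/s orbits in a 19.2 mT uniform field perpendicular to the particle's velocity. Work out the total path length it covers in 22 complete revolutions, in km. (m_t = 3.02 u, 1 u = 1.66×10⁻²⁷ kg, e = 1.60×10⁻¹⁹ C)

L ≈ 4.20 km

r = mv/(qB) = 30.4 m, so one revolution covers 2πr = 191 m.
In 22 revolutions: L = 22·2πr = 4200 m.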